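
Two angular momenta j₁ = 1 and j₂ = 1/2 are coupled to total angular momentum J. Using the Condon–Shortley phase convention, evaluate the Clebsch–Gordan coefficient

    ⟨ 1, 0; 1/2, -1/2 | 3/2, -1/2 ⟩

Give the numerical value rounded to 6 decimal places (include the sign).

√[4·0!2!1!/4! · 1!1!0!1!1!2!] = √(2/3)
  +(−1)^0/∏(0,0,1,0,1,1)! = 1  (running 1)
⟨..|..⟩ = √(2/3)·(1) = +0.816497

+0.816497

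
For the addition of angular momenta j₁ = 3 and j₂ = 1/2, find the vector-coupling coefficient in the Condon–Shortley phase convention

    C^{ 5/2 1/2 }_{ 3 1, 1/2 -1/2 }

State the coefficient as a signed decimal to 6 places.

+0.755929  (= +√(4/7))

triangle: 1!*5!*0!/7! = 120/5040
(j±m)!: 4!*2!*0!*1!*3!*2! = 576
prefactor² = (2J+1)*Δ*N² = 576/7
  k=0: +1/(0!*1!*2!*0!*3!*0!) = 1/12
Σ = 1/12  ⇒  CG² = 576/7*1/12² = 4/7
CG = +√(4/7) = +0.755929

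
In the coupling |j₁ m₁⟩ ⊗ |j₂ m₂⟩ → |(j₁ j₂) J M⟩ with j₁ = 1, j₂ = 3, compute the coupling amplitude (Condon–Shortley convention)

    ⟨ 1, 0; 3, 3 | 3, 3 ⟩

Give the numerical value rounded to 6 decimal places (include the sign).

−√(3/4) = -0.866025

j₁+j₂−J=1  J+j₁−j₂=1  J−j₁+j₂=5  j₁+j₂+J+1=8
(j₁±m₁, j₂±m₂, J±M) = (1,1,6,0,6,0)
P² = 10800
sum k=1..1:
  [1] −1/120 = -1/120
S = -1/120
C² = P²·S² = 3/4 ; C = -0.866025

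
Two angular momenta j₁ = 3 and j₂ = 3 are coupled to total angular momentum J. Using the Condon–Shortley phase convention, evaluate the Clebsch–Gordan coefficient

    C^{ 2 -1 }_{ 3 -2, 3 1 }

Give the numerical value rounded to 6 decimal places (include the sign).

−√(5/28) = -0.422577

triangle: 4!*2!*2!/9! = 96/362880
(j±m)!: 1!*5!*4!*2!*1!*3! = 34560
prefactor² = (2J+1)*Δ*N² = 320/7
  k=3: −1/(3!*1!*2!*1!*0!*1!) = -1/12
  k=4: +1/(4!*0!*1!*0!*1!*2!) = 1/48
Σ = -1/16  ⇒  CG² = 320/7*(-1/16)² = 5/28
CG = −√(5/28) = -0.422577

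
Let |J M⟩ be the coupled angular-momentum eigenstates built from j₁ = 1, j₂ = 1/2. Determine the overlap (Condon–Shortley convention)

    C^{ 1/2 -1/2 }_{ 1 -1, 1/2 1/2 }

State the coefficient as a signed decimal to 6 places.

−√(2/3) = -0.816497

j₁+j₂−J=1  J+j₁−j₂=1  J−j₁+j₂=0  j₁+j₂+J+1=3
(j₁±m₁, j₂±m₂, J±M) = (0,2,1,0,0,1)
P² = 2/3
sum k=1..1:
  [1] −1/1 = -1
S = -1
C² = P²·S² = 2/3 ; C = -0.816497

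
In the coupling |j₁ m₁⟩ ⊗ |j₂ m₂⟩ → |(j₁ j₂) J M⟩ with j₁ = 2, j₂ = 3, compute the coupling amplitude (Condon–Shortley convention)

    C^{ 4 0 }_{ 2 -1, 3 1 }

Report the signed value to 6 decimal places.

−√(5/14) = -0.597614

j₁+j₂−J=1  J+j₁−j₂=3  J−j₁+j₂=5  j₁+j₂+J+1=10
(j₁±m₁, j₂±m₂, J±M) = (1,3,4,2,4,4)
P² = 10368/35
sum k=0..1:
  [0] +1/144 = 1/144
  [1] −1/24 = -1/24
S = -5/144
C² = P²·S² = 5/14 ; C = -0.597614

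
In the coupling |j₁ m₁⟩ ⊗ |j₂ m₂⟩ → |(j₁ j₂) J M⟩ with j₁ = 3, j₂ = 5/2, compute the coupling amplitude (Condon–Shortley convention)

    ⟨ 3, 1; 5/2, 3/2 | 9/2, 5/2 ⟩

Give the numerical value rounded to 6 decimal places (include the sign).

−√(10/99) = -0.317821

triangle: 1!×5!×4!/11! = 2880/39916800
(j±m)!: 4!×2!×4!×1!×7!×2! = 11612160
prefactor² = (2J+1)×Δ×N² = 92160/11
  k=0: +1/(0!×1!×2!×4!×3!×0!) = 1/288
  k=1: −1/(1!×0!×1!×3!×4!×1!) = -1/144
Σ = -1/288  ⇒  CG² = 92160/11×(-1/288)² = 10/99
CG = −√(10/99) = -0.317821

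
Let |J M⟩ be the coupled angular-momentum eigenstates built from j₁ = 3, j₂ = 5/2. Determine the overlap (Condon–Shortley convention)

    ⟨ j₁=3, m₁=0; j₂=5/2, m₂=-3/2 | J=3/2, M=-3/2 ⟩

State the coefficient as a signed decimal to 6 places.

triangle: 4!·2!·1!/8! = 48/40320
(j±m)!: 3!·3!·1!·4!·0!·3! = 5184
prefactor² = (2J+1)·Δ·N² = 864/35
  k=1: −1/(1!·3!·2!·0!·0!·1!) = -1/12
Σ = -1/12  ⇒  CG² = 864/35·(-1/12)² = 6/35
CG = −√(6/35) = -0.414039

-0.414039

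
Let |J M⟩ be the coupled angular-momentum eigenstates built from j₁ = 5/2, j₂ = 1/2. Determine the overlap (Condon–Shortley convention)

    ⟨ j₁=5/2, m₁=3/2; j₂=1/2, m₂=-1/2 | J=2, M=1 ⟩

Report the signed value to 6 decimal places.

√[5·1!4!0!/6! · 4!1!0!1!3!1!] = √(24)
  +(−1)^0/∏(0,1,1,0,3,0)! = 1/6  (running 1/6)
⟨..|..⟩ = √(24)·(1/6) = +0.816497

+√(2/3) = +0.816497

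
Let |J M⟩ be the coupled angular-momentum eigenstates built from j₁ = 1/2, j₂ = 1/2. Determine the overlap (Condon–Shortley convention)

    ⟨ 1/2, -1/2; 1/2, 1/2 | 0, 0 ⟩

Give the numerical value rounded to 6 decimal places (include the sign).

j₁+j₂−J=1  J+j₁−j₂=0  J−j₁+j₂=0  j₁+j₂+J+1=2
(j₁±m₁, j₂±m₂, J±M) = (0,1,1,0,0,0)
P² = 1/2
sum k=1..1:
  [1] −1/1 = -1
S = -1
C² = P²·S² = 1/2 ; C = -0.707107

−√(1/2) = -0.707107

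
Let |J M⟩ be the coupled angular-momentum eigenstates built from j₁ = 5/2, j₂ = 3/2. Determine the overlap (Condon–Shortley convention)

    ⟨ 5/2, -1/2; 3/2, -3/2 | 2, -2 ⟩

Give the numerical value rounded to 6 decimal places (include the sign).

+√(1/7) = +0.377964

triangle: 2!·3!·1!/7! = 12/5040
(j±m)!: 2!·3!·0!·3!·0!·4! = 1728
prefactor² = (2J+1)·Δ·N² = 144/7
  k=0: +1/(0!·2!·3!·0!·0!·1!) = 1/12
Σ = 1/12  ⇒  CG² = 144/7·1/12² = 1/7
CG = +√(1/7) = +0.377964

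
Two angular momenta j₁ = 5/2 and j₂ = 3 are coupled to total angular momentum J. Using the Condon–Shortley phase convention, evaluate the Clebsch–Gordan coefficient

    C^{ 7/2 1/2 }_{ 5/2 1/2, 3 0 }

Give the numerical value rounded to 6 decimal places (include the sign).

-0.436436  (= −√(4/21))

√[8·2!3!4!/10! · 3!2!3!3!4!3!] = √(6912/175)
  +(−1)^0/∏(0,2,2,3,1,1)! = 1/24  (running 1/24)
  +(−1)^1/∏(1,1,1,2,2,2)! = -1/8  (running -1/12)
  +(−1)^2/∏(2,0,0,1,3,3)! = 1/72  (running -5/72)
⟨..|..⟩ = √(6912/175)·(-5/72) = -0.436436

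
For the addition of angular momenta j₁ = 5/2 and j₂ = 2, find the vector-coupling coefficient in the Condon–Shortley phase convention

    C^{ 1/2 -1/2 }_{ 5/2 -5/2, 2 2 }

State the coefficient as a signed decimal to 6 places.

+√(1/3) ≈ +0.577350

triangle: 4!·1!·0!/6! = 24/720
(j±m)!: 0!·5!·4!·0!·0!·1! = 2880
prefactor² = (2J+1)·Δ·N² = 192
  k=4: +1/(4!·0!·1!·0!·0!·0!) = 1/24
Σ = 1/24  ⇒  CG² = 192·1/24² = 1/3
CG = +√(1/3) = +0.577350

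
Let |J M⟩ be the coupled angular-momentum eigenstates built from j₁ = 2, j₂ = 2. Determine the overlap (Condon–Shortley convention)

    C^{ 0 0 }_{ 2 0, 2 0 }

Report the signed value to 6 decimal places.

√[1·4!0!0!/5! · 2!2!2!2!0!0!] = √(16/5)
  +(−1)^2/∏(2,2,0,0,0,0)! = 1/4  (running 1/4)
⟨..|..⟩ = √(16/5)·(1/4) = +0.447214

+0.447214  (= +√(1/5))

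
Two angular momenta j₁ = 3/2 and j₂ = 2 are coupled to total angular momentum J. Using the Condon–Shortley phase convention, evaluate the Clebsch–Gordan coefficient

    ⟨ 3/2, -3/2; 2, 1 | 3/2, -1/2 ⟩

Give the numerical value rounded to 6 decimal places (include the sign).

triangle: 2!·1!·2!/6! = 4/720
(j±m)!: 0!·3!·3!·1!·1!·2! = 72
prefactor² = (2J+1)·Δ·N² = 8/5
  k=2: +1/(2!·0!·1!·1!·0!·1!) = 1/2
Σ = 1/2  ⇒  CG² = 8/5·1/2² = 2/5
CG = +√(2/5) = +0.632456

+0.632456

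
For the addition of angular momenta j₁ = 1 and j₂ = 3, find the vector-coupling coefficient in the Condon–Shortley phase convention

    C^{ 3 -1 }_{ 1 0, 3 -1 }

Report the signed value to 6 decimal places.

√[7·1!1!5!/8! · 1!1!2!4!2!4!] = √(48)
  +(−1)^0/∏(0,1,1,2,0,3)! = 1/12  (running 1/12)
  +(−1)^1/∏(1,0,0,1,1,4)! = -1/24  (running 1/24)
⟨..|..⟩ = √(48)·(1/24) = +0.288675

+√(1/12) = +0.288675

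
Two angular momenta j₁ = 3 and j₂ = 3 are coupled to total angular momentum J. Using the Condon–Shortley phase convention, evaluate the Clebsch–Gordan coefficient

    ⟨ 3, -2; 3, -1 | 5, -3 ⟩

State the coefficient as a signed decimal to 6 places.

−√(1/6) ≈ -0.408248

j₁+j₂−J=1  J+j₁−j₂=5  J−j₁+j₂=5  j₁+j₂+J+1=12
(j₁±m₁, j₂±m₂, J±M) = (1,5,2,4,2,8)
P² = 153600
sum k=0..1:
  [0] +1/1440 = 1/1440
  [1] −1/576 = -1/576
S = -1/960
C² = P²·S² = 1/6 ; C = -0.408248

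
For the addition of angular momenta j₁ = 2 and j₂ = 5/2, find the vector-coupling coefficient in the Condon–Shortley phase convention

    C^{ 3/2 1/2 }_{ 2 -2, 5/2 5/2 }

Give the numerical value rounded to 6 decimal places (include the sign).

√[4·3!1!2!/7! · 0!4!5!0!2!1!] = √(384/7)
  +(−1)^3/∏(3,0,1,2,0,0)! = -1/12  (running -1/12)
⟨..|..⟩ = √(384/7)·(-1/12) = -0.617213

-0.617213  (= −√(8/21))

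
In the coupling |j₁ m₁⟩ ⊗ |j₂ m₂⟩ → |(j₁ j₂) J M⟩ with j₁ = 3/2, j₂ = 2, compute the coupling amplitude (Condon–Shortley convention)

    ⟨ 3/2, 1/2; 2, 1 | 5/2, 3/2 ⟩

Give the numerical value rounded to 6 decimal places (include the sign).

-0.169031  (= −√(1/35))

j₁+j₂−J=1  J+j₁−j₂=2  J−j₁+j₂=3  j₁+j₂+J+1=7
(j₁±m₁, j₂±m₂, J±M) = (2,1,3,1,4,1)
P² = 144/35
sum k=0..1:
  [0] +1/6 = 1/6
  [1] −1/4 = -1/4
S = -1/12
C² = P²·S² = 1/35 ; C = -0.169031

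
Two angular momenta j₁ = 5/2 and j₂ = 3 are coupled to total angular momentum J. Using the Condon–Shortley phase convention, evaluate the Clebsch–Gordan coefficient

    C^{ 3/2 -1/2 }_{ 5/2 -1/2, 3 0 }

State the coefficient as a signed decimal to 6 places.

+√(4/35) ≈ +0.338062

j₁+j₂−J=4  J+j₁−j₂=1  J−j₁+j₂=2  j₁+j₂+J+1=8
(j₁±m₁, j₂±m₂, J±M) = (2,3,3,3,1,2)
P² = 144/35
sum k=2..3:
  [2] +1/4 = 1/4
  [3] −1/12 = -1/12
S = 1/6
C² = P²·S² = 4/35 ; C = +0.338062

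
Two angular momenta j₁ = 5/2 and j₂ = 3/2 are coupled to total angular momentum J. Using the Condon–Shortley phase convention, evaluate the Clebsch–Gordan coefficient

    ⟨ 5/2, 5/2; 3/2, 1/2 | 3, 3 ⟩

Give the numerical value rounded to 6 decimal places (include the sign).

+√(5/8) ≈ +0.790569

triangle: 1!·4!·2!/8! = 48/40320
(j±m)!: 5!·0!·2!·1!·6!·0! = 172800
prefactor² = (2J+1)·Δ·N² = 1440
  k=0: +1/(0!·1!·0!·2!·4!·0!) = 1/48
Σ = 1/48  ⇒  CG² = 1440·1/48² = 5/8
CG = +√(5/8) = +0.790569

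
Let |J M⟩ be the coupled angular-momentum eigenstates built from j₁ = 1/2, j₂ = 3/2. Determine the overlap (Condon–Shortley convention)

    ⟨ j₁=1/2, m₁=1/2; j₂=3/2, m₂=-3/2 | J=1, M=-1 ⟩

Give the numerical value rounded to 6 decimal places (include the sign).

+√(3/4) = +0.866025

j₁+j₂−J=1  J+j₁−j₂=0  J−j₁+j₂=2  j₁+j₂+J+1=4
(j₁±m₁, j₂±m₂, J±M) = (1,0,0,3,0,2)
P² = 3
sum k=0..0:
  [0] +1/2 = 1/2
S = 1/2
C² = P²·S² = 3/4 ; C = +0.866025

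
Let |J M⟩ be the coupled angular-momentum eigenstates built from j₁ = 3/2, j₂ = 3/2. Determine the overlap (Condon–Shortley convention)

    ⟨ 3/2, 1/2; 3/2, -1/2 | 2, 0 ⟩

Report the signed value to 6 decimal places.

+√(1/4) = +0.500000

triangle: 1!×2!×2!/6! = 4/720
(j±m)!: 2!×1!×1!×2!×2!×2! = 16
prefactor² = (2J+1)×Δ×N² = 4/9
  k=0: +1/(0!×1!×1!×1!×1!×1!) = 1
  k=1: −1/(1!×0!×0!×0!×2!×2!) = -1/4
Σ = 3/4  ⇒  CG² = 4/9×3/4² = 1/4
CG = +√(1/4) = +0.500000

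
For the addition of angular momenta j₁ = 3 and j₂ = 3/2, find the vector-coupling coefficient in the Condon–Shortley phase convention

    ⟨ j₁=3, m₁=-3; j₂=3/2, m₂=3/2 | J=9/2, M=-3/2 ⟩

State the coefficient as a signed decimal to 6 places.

+√(1/84) ≈ +0.109109

j₁+j₂−J=0  J+j₁−j₂=6  J−j₁+j₂=3  j₁+j₂+J+1=10
(j₁±m₁, j₂±m₂, J±M) = (0,6,3,0,3,6)
P² = 1555200/7
sum k=0..0:
  [0] +1/4320 = 1/4320
S = 1/4320
C² = P²·S² = 1/84 ; C = +0.109109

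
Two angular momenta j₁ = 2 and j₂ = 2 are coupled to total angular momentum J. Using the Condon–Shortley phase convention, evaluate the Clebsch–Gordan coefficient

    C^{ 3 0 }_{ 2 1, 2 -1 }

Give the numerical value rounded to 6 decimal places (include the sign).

+√(2/5) = +0.632456

√[7·1!3!3!/8! · 3!1!1!3!3!3!] = √(81/10)
  +(−1)^0/∏(0,1,1,1,2,2)! = 1/4  (running 1/4)
  +(−1)^1/∏(1,0,0,0,3,3)! = -1/36  (running 2/9)
⟨..|..⟩ = √(81/10)·(2/9) = +0.632456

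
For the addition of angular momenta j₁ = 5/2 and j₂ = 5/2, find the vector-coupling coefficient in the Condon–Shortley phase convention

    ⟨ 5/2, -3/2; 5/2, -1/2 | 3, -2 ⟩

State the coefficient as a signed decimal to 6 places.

-0.288675

triangle: 2!*3!*3!/9! = 72/362880
(j±m)!: 1!*4!*2!*3!*1!*5! = 34560
prefactor² = (2J+1)*Δ*N² = 48
  k=1: −1/(1!*1!*3!*1!*0!*2!) = -1/12
  k=2: +1/(2!*0!*2!*0!*1!*3!) = 1/24
Σ = -1/24  ⇒  CG² = 48*(-1/24)² = 1/12
CG = −√(1/12) = -0.288675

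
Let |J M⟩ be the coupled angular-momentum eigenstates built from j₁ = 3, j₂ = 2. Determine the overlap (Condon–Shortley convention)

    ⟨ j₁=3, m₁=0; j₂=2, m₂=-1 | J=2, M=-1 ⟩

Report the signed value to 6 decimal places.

j₁+j₂−J=3  J+j₁−j₂=3  J−j₁+j₂=1  j₁+j₂+J+1=8
(j₁±m₁, j₂±m₂, J±M) = (3,3,1,3,1,3)
P² = 81/14
sum k=0..1:
  [0] +1/36 = 1/36
  [1] −1/4 = -1/4
S = -2/9
C² = P²·S² = 2/7 ; C = -0.534522

-0.534522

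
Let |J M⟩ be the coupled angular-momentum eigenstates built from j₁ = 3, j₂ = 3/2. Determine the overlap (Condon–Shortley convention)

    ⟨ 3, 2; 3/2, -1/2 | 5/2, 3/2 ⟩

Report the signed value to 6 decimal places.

+0.267261

√[6·2!4!1!/8! · 5!1!1!2!4!1!] = √(288/7)
  +(−1)^0/∏(0,2,1,1,3,0)! = 1/12  (running 1/12)
  +(−1)^1/∏(1,1,0,0,4,1)! = -1/24  (running 1/24)
⟨..|..⟩ = √(288/7)·(1/24) = +0.267261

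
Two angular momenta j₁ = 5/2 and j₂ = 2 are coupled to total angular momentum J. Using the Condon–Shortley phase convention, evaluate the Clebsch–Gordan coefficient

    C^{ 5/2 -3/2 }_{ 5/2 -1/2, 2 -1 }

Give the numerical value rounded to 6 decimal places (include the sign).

triangle: 2!*3!*2!/8! = 24/40320
(j±m)!: 2!*3!*1!*3!*1!*4! = 1728
prefactor² = (2J+1)*Δ*N² = 216/35
  k=0: +1/(0!*2!*3!*1!*0!*1!) = 1/12
  k=1: −1/(1!*1!*2!*0!*1!*2!) = -1/4
Σ = -1/6  ⇒  CG² = 216/35*(-1/6)² = 6/35
CG = −√(6/35) = -0.414039

−√(6/35) = -0.414039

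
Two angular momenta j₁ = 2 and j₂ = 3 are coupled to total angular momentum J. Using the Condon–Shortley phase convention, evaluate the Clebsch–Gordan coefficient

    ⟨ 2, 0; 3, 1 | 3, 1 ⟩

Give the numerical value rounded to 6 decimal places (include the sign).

triangle: 2!·2!·4!/9! = 96/362880
(j±m)!: 2!·2!·4!·2!·4!·2! = 9216
prefactor² = (2J+1)·Δ·N² = 256/15
  k=0: +1/(0!·2!·2!·4!·0!·0!) = 1/96
  k=1: −1/(1!·1!·1!·3!·1!·1!) = -1/6
  k=2: +1/(2!·0!·0!·2!·2!·2!) = 1/16
Σ = -3/32  ⇒  CG² = 256/15·(-3/32)² = 3/20
CG = −√(3/20) = -0.387298

−√(3/20) = -0.387298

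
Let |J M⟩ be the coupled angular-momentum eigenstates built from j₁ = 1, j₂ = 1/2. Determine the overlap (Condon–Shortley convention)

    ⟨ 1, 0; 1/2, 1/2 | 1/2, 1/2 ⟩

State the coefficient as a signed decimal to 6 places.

√[2·1!1!0!/3! · 1!1!1!0!1!0!] = √(1/3)
  +(−1)^1/∏(1,0,0,0,1,0)! = -1  (running -1)
⟨..|..⟩ = √(1/3)·(-1) = -0.577350

−√(1/3) ≈ -0.577350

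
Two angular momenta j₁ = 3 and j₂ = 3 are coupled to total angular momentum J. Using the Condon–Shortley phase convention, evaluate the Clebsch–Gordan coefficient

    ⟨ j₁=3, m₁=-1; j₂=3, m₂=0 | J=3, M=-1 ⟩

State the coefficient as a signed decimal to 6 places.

+√(1/6) = +0.408248

j₁+j₂−J=3  J+j₁−j₂=3  J−j₁+j₂=3  j₁+j₂+J+1=10
(j₁±m₁, j₂±m₂, J±M) = (2,4,3,3,2,4)
P² = 864/25
sum k=1..3:
  [1] −1/24 = -1/24
  [2] +1/8 = 1/8
  [3] −1/72 = -1/72
S = 5/72
C² = P²·S² = 1/6 ; C = +0.408248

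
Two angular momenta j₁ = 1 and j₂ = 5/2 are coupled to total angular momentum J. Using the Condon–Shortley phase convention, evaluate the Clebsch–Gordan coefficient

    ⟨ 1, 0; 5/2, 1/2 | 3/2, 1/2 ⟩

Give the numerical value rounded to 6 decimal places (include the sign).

-0.632456  (= −√(2/5))

triangle: 2!·0!·3!/6! = 12/720
(j±m)!: 1!·1!·3!·2!·2!·1! = 24
prefactor² = (2J+1)·Δ·N² = 8/5
  k=1: −1/(1!·1!·0!·2!·0!·1!) = -1/2
Σ = -1/2  ⇒  CG² = 8/5·(-1/2)² = 2/5
CG = −√(2/5) = -0.632456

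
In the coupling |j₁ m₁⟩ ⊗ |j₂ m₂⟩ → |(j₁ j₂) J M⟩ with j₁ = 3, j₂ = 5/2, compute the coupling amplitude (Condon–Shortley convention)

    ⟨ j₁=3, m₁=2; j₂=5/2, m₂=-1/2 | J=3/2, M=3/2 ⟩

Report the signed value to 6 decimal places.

−√(2/7) = -0.534522

√[4·4!2!1!/8! · 5!1!2!3!3!0!] = √(288/7)
  +(−1)^1/∏(1,3,0,1,2,0)! = -1/12  (running -1/12)
⟨..|..⟩ = √(288/7)·(-1/12) = -0.534522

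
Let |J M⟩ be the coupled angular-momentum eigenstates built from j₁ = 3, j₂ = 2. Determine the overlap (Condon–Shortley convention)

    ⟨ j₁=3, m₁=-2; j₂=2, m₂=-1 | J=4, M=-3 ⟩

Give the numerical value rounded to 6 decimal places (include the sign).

triangle: 1!·5!·3!/10! = 720/3628800
(j±m)!: 1!·5!·1!·3!·1!·7! = 3628800
prefactor² = (2J+1)·Δ·N² = 6480
  k=0: +1/(0!·1!·5!·1!·0!·2!) = 1/240
  k=1: −1/(1!·0!·4!·0!·1!·3!) = -1/144
Σ = -1/360  ⇒  CG² = 6480·(-1/360)² = 1/20
CG = −√(1/20) = -0.223607

−√(1/20) = -0.223607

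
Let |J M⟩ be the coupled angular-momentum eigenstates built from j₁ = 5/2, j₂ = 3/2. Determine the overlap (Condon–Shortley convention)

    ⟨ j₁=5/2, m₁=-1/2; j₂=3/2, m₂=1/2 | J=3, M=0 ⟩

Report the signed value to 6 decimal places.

j₁+j₂−J=1  J+j₁−j₂=4  J−j₁+j₂=2  j₁+j₂+J+1=8
(j₁±m₁, j₂±m₂, J±M) = (2,3,2,1,3,3)
P² = 36/5
sum k=0..1:
  [0] +1/12 = 1/12
  [1] −1/4 = -1/4
S = -1/6
C² = P²·S² = 1/5 ; C = -0.447214

-0.447214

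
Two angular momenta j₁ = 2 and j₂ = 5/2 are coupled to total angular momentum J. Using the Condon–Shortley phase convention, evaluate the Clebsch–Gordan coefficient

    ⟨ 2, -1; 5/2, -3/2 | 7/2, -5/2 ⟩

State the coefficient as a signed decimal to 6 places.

triangle: 1!*3!*4!/9! = 144/362880
(j±m)!: 1!*3!*1!*4!*1!*6! = 103680
prefactor² = (2J+1)*Δ*N² = 2304/7
  k=0: +1/(0!*1!*3!*1!*0!*3!) = 1/36
  k=1: −1/(1!*0!*2!*0!*1!*4!) = -1/48
Σ = 1/144  ⇒  CG² = 2304/7*1/144² = 1/63
CG = +√(1/63) = +0.125988

+0.125988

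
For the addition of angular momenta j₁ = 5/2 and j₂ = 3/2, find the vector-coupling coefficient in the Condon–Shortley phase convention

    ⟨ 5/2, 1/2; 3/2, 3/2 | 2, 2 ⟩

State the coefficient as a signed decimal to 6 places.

+0.377964  (= +√(1/7))

j₁+j₂−J=2  J+j₁−j₂=3  J−j₁+j₂=1  j₁+j₂+J+1=7
(j₁±m₁, j₂±m₂, J±M) = (3,2,3,0,4,0)
P² = 144/7
sum k=2..2:
  [2] +1/12 = 1/12
S = 1/12
C² = P²·S² = 1/7 ; C = +0.377964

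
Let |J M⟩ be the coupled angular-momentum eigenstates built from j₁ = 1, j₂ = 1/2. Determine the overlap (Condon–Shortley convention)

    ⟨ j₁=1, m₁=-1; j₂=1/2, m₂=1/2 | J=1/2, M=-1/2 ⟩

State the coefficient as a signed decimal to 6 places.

-0.816497  (= −√(2/3))

√[2·1!1!0!/3! · 0!2!1!0!0!1!] = √(2/3)
  +(−1)^1/∏(1,0,1,0,0,0)! = -1  (running -1)
⟨..|..⟩ = √(2/3)·(-1) = -0.816497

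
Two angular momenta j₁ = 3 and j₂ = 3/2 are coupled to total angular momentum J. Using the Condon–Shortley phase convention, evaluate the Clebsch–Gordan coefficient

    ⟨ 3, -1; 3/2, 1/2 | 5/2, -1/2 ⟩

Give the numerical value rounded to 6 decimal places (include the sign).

−√(1/70) = -0.119523

j₁+j₂−J=2  J+j₁−j₂=4  J−j₁+j₂=1  j₁+j₂+J+1=8
(j₁±m₁, j₂±m₂, J±M) = (2,4,2,1,2,3)
P² = 288/35
sum k=1..2:
  [1] −1/6 = -1/6
  [2] +1/8 = 1/8
S = -1/24
C² = P²·S² = 1/70 ; C = -0.119523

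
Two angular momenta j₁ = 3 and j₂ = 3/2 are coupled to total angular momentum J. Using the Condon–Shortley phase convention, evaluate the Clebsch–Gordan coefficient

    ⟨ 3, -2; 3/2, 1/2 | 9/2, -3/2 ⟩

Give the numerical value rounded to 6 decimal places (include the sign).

+0.462910

j₁+j₂−J=0  J+j₁−j₂=6  J−j₁+j₂=3  j₁+j₂+J+1=10
(j₁±m₁, j₂±m₂, J±M) = (1,5,2,1,3,6)
P² = 86400/7
sum k=0..0:
  [0] +1/240 = 1/240
S = 1/240
C² = P²·S² = 3/14 ; C = +0.462910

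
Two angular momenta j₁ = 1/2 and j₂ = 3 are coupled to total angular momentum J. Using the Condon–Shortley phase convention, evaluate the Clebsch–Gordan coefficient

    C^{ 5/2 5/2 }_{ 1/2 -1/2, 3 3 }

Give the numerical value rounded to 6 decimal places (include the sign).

√[6·1!0!5!/7! · 0!1!6!0!5!0!] = √(86400/7)
  +(−1)^1/∏(1,0,0,5,0,0)! = -1/120  (running -1/120)
⟨..|..⟩ = √(86400/7)·(-1/120) = -0.925820

−√(6/7) = -0.925820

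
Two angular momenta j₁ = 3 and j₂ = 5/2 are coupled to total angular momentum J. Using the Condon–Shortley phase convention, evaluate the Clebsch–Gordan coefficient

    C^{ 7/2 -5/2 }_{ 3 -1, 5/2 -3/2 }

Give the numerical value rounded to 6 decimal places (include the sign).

−√(10/63) ≈ -0.398410

√[8·2!4!3!/10! · 2!4!1!4!1!6!] = √(18432/35)
  +(−1)^0/∏(0,2,4,1,0,2)! = 1/96  (running 1/96)
  +(−1)^1/∏(1,1,3,0,1,3)! = -1/36  (running -5/288)
⟨..|..⟩ = √(18432/35)·(-5/288) = -0.398410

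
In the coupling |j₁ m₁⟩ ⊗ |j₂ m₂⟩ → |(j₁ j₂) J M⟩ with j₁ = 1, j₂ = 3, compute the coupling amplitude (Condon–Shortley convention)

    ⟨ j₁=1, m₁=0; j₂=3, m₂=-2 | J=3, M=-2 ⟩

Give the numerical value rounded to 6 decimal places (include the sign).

+√(1/3) = +0.577350

j₁+j₂−J=1  J+j₁−j₂=1  J−j₁+j₂=5  j₁+j₂+J+1=8
(j₁±m₁, j₂±m₂, J±M) = (1,1,1,5,1,5)
P² = 300
sum k=0..1:
  [0] +1/24 = 1/24
  [1] −1/120 = -1/120
S = 1/30
C² = P²·S² = 1/3 ; C = +0.577350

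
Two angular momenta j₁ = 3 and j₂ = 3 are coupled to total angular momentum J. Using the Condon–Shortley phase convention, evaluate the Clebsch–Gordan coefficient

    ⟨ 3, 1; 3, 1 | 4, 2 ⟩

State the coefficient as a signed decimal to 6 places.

j₁+j₂−J=2  J+j₁−j₂=4  J−j₁+j₂=4  j₁+j₂+J+1=11
(j₁±m₁, j₂±m₂, J±M) = (4,2,4,2,6,2)
P² = 331776/385
sum k=0..2:
  [0] +1/192 = 1/192
  [1] −1/36 = -1/36
  [2] +1/192 = 1/192
S = -5/288
C² = P²·S² = 20/77 ; C = -0.509647

−√(20/77) ≈ -0.509647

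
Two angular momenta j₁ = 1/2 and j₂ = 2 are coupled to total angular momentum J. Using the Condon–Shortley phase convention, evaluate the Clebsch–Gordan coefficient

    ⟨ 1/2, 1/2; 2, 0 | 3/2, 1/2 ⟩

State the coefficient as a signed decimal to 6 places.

+0.632456  (= +√(2/5))

√[4·1!0!3!/5! · 1!0!2!2!2!1!] = √(8/5)
  +(−1)^0/∏(0,1,0,2,0,1)! = 1/2  (running 1/2)
⟨..|..⟩ = √(8/5)·(1/2) = +0.632456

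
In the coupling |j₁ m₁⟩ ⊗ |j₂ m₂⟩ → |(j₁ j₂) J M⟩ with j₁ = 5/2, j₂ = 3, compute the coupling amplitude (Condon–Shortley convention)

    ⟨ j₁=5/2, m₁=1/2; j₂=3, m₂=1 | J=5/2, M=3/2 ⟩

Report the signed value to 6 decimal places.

+0.169031

triangle: 3!·2!·3!/9! = 72/362880
(j±m)!: 3!·2!·4!·2!·4!·1! = 13824
prefactor² = (2J+1)·Δ·N² = 576/35
  k=1: −1/(1!·2!·1!·3!·1!·0!) = -1/12
  k=2: +1/(2!·1!·0!·2!·2!·1!) = 1/8
Σ = 1/24  ⇒  CG² = 576/35·1/24² = 1/35
CG = +√(1/35) = +0.169031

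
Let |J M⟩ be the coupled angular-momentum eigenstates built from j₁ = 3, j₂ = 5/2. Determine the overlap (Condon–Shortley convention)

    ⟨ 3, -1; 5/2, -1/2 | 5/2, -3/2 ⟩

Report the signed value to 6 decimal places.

+0.169031

triangle: 3!*3!*2!/9! = 72/362880
(j±m)!: 2!*4!*2!*3!*1!*4! = 13824
prefactor² = (2J+1)*Δ*N² = 576/35
  k=1: −1/(1!*2!*3!*1!*0!*1!) = -1/12
  k=2: +1/(2!*1!*2!*0!*1!*2!) = 1/8
Σ = 1/24  ⇒  CG² = 576/35*1/24² = 1/35
CG = +√(1/35) = +0.169031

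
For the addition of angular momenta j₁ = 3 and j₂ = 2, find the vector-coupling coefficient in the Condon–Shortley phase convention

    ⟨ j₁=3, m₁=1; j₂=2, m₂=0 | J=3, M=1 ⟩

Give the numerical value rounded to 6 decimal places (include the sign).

triangle: 2!·4!·2!/9! = 96/362880
(j±m)!: 4!·2!·2!·2!·4!·2! = 9216
prefactor² = (2J+1)·Δ·N² = 256/15
  k=0: +1/(0!·2!·2!·2!·2!·0!) = 1/16
  k=1: −1/(1!·1!·1!·1!·3!·1!) = -1/6
  k=2: +1/(2!·0!·0!·0!·4!·2!) = 1/96
Σ = -3/32  ⇒  CG² = 256/15·(-3/32)² = 3/20
CG = −√(3/20) = -0.387298

−√(3/20) ≈ -0.387298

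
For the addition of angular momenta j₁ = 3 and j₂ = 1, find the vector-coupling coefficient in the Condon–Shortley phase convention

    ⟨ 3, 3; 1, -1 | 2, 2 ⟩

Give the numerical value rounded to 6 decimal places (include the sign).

+√(5/7) = +0.845154

√[5·2!4!0!/7! · 6!0!0!2!4!0!] = √(11520/7)
  +(−1)^0/∏(0,2,0,0,4,0)! = 1/48  (running 1/48)
⟨..|..⟩ = √(11520/7)·(1/48) = +0.845154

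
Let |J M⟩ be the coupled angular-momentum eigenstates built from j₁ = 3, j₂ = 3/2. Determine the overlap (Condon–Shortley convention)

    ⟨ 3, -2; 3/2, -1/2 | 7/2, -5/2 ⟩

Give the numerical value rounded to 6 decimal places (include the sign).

-0.377964  (= −√(1/7))

√[8·1!5!2!/9! · 1!5!1!2!1!6!] = √(6400/7)
  +(−1)^0/∏(0,1,5,1,0,1)! = 1/120  (running 1/120)
  +(−1)^1/∏(1,0,4,0,1,2)! = -1/48  (running -1/80)
⟨..|..⟩ = √(6400/7)·(-1/80) = -0.377964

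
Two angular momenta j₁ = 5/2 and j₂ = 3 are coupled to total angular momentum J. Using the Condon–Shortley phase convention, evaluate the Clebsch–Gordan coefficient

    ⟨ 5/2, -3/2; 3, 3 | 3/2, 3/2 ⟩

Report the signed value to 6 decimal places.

+√(3/14) = +0.462910

√[4·4!1!2!/8! · 1!4!6!0!3!0!] = √(3456/7)
  +(−1)^4/∏(4,0,0,2,1,0)! = 1/48  (running 1/48)
⟨..|..⟩ = √(3456/7)·(1/48) = +0.462910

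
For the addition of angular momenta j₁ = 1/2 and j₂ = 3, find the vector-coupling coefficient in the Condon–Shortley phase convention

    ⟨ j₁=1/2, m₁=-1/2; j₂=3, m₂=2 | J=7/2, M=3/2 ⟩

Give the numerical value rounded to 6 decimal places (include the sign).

+0.534522

j₁+j₂−J=0  J+j₁−j₂=1  J−j₁+j₂=6  j₁+j₂+J+1=8
(j₁±m₁, j₂±m₂, J±M) = (0,1,5,1,5,2)
P² = 28800/7
sum k=0..0:
  [0] +1/120 = 1/120
S = 1/120
C² = P²·S² = 2/7 ; C = +0.534522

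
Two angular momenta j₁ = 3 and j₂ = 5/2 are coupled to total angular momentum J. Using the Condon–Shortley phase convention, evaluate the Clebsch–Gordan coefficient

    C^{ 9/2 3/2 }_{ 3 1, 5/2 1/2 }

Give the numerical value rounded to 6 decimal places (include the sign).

+√(5/231) ≈ +0.147122

j₁+j₂−J=1  J+j₁−j₂=5  J−j₁+j₂=4  j₁+j₂+J+1=11
(j₁±m₁, j₂±m₂, J±M) = (4,2,3,2,6,3)
P² = 138240/77
sum k=0..1:
  [0] +1/72 = 1/72
  [1] −1/96 = -1/96
S = 1/288
C² = P²·S² = 5/231 ; C = +0.147122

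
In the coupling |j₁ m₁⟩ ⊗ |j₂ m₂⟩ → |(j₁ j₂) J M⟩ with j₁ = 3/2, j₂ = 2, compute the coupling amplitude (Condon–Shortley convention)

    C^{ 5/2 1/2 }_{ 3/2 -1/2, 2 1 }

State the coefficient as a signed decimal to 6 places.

-0.597614

triangle: 1!·2!·3!/7! = 12/5040
(j±m)!: 1!·2!·3!·1!·3!·2! = 144
prefactor² = (2J+1)·Δ·N² = 72/35
  k=0: +1/(0!·1!·2!·3!·0!·0!) = 1/12
  k=1: −1/(1!·0!·1!·2!·1!·1!) = -1/2
Σ = -5/12  ⇒  CG² = 72/35·(-5/12)² = 5/14
CG = −√(5/14) = -0.597614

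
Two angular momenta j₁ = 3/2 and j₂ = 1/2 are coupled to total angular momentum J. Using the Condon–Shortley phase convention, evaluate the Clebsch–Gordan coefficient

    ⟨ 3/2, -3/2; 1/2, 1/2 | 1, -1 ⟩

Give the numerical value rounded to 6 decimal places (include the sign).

triangle: 1!×2!×0!/4! = 2/24
(j±m)!: 0!×3!×1!×0!×0!×2! = 12
prefactor² = (2J+1)×Δ×N² = 3
  k=1: −1/(1!×0!×2!×0!×0!×0!) = -1/2
Σ = -1/2  ⇒  CG² = 3×(-1/2)² = 3/4
CG = −√(3/4) = -0.866025

−√(3/4) = -0.866025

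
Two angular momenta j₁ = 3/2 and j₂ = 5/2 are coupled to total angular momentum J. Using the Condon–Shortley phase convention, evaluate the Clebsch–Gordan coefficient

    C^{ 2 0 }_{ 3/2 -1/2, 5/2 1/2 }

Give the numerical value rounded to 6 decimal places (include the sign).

j₁+j₂−J=2  J+j₁−j₂=1  J−j₁+j₂=3  j₁+j₂+J+1=7
(j₁±m₁, j₂±m₂, J±M) = (1,2,3,2,2,2)
P² = 8/7
sum k=1..2:
  [1] −1/2 = -1/2
  [2] +1/4 = 1/4
S = -1/4
C² = P²·S² = 1/14 ; C = -0.267261

−√(1/14) = -0.267261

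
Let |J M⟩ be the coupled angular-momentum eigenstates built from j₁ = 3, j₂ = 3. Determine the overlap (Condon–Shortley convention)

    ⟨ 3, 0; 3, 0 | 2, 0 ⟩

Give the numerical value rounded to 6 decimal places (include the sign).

+0.436436  (= +√(4/21))

j₁+j₂−J=4  J+j₁−j₂=2  J−j₁+j₂=2  j₁+j₂+J+1=9
(j₁±m₁, j₂±m₂, J±M) = (3,3,3,3,2,2)
P² = 48/7
sum k=1..3:
  [1] −1/24 = -1/24
  [2] +1/4 = 1/4
  [3] −1/24 = -1/24
S = 1/6
C² = P²·S² = 4/21 ; C = +0.436436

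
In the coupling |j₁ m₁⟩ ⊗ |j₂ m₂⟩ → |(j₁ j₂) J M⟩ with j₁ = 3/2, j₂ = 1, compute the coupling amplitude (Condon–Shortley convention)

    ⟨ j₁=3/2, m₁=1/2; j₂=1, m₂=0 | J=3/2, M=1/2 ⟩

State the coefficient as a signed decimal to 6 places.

+√(1/15) ≈ +0.258199

j₁+j₂−J=1  J+j₁−j₂=2  J−j₁+j₂=1  j₁+j₂+J+1=5
(j₁±m₁, j₂±m₂, J±M) = (2,1,1,1,2,1)
P² = 4/15
sum k=0..1:
  [0] +1/1 = 1
  [1] −1/2 = -1/2
S = 1/2
C² = P²·S² = 1/15 ; C = +0.258199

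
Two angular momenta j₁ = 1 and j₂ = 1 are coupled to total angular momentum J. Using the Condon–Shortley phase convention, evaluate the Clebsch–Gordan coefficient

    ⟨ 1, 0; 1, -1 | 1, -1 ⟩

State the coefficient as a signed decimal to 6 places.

j₁+j₂−J=1  J+j₁−j₂=1  J−j₁+j₂=1  j₁+j₂+J+1=4
(j₁±m₁, j₂±m₂, J±M) = (1,1,0,2,0,2)
P² = 1/2
sum k=0..0:
  [0] +1/1 = 1
S = 1
C² = P²·S² = 1/2 ; C = +0.707107

+0.707107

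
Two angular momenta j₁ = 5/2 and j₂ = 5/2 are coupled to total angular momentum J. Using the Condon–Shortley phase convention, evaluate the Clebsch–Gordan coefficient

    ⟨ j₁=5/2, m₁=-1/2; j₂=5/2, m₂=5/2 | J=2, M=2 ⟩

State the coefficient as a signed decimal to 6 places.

triangle: 3!×2!×2!/8! = 24/40320
(j±m)!: 2!×3!×5!×0!×4!×0! = 34560
prefactor² = (2J+1)×Δ×N² = 720/7
  k=3: −1/(3!×0!×0!×2!×2!×0!) = -1/24
Σ = -1/24  ⇒  CG² = 720/7×(-1/24)² = 5/28
CG = −√(5/28) = -0.422577

-0.422577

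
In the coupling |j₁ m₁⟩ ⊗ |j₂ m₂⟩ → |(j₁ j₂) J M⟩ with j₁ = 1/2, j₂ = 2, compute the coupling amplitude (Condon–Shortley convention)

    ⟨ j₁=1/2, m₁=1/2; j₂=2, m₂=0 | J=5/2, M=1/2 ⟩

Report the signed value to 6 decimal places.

+0.774597  (= +√(3/5))

j₁+j₂−J=0  J+j₁−j₂=1  J−j₁+j₂=4  j₁+j₂+J+1=6
(j₁±m₁, j₂±m₂, J±M) = (1,0,2,2,3,2)
P² = 48/5
sum k=0..0:
  [0] +1/4 = 1/4
S = 1/4
C² = P²·S² = 3/5 ; C = +0.774597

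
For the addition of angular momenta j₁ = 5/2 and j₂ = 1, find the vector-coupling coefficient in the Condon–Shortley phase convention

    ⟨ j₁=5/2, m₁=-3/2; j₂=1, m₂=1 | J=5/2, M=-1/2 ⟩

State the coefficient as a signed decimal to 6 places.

√[6·1!4!1!/7! · 1!4!2!0!2!3!] = √(576/35)
  +(−1)^1/∏(1,0,3,1,1,0)! = -1/6  (running -1/6)
⟨..|..⟩ = √(576/35)·(-1/6) = -0.676123

-0.676123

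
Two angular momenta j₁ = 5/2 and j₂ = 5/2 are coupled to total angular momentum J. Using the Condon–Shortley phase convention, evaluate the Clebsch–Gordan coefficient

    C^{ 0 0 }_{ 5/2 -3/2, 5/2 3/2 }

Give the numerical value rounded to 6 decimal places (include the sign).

j₁+j₂−J=5  J+j₁−j₂=0  J−j₁+j₂=0  j₁+j₂+J+1=6
(j₁±m₁, j₂±m₂, J±M) = (1,4,4,1,0,0)
P² = 96
sum k=4..4:
  [4] +1/24 = 1/24
S = 1/24
C² = P²·S² = 1/6 ; C = +0.408248

+0.408248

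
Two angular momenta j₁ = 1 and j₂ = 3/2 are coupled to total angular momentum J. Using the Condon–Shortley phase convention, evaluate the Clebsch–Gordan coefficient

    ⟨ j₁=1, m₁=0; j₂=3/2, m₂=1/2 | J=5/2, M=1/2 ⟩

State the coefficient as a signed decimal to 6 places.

+0.774597  (= +√(3/5))

triangle: 0!·2!·3!/6! = 12/720
(j±m)!: 1!·1!·2!·1!·3!·2! = 24
prefactor² = (2J+1)·Δ·N² = 12/5
  k=0: +1/(0!·0!·1!·2!·1!·1!) = 1/2
Σ = 1/2  ⇒  CG² = 12/5·1/2² = 3/5
CG = +√(3/5) = +0.774597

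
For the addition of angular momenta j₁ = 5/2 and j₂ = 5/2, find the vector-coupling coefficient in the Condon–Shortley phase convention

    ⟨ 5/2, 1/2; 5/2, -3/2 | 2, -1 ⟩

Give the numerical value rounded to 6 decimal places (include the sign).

√[5·3!2!2!/8! · 3!2!1!4!1!3!] = √(36/7)
  +(−1)^0/∏(0,3,2,1,0,1)! = 1/12  (running 1/12)
  +(−1)^1/∏(1,2,1,0,1,2)! = -1/4  (running -1/6)
⟨..|..⟩ = √(36/7)·(-1/6) = -0.377964

-0.377964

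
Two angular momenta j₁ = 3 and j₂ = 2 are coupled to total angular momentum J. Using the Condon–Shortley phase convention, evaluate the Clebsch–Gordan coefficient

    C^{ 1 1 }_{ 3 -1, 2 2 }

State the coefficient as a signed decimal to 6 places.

triangle: 4!×2!×0!/7! = 48/5040
(j±m)!: 2!×4!×4!×0!×2!×0! = 2304
prefactor² = (2J+1)×Δ×N² = 2304/35
  k=4: +1/(4!×0!×0!×0!×2!×0!) = 1/48
Σ = 1/48  ⇒  CG² = 2304/35×1/48² = 1/35
CG = +√(1/35) = +0.169031

+0.169031  (= +√(1/35))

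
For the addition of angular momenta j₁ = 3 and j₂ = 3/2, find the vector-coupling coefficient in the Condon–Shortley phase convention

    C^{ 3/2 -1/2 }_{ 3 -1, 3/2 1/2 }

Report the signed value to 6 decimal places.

+√(12/35) ≈ +0.585540

triangle: 3!*3!*0!/7! = 36/5040
(j±m)!: 2!*4!*2!*1!*1!*2! = 192
prefactor² = (2J+1)*Δ*N² = 192/35
  k=2: +1/(2!*1!*2!*0!*1!*0!) = 1/4
Σ = 1/4  ⇒  CG² = 192/35*1/4² = 12/35
CG = +√(12/35) = +0.585540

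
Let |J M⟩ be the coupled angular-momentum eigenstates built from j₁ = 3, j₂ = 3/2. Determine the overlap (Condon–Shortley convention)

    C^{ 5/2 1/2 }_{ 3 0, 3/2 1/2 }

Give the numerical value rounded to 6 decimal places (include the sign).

triangle: 2!·4!·1!/8! = 48/40320
(j±m)!: 3!·3!·2!·1!·3!·2! = 864
prefactor² = (2J+1)·Δ·N² = 216/35
  k=1: −1/(1!·1!·2!·1!·2!·0!) = -1/4
  k=2: +1/(2!·0!·1!·0!·3!·1!) = 1/12
Σ = -1/6  ⇒  CG² = 216/35·(-1/6)² = 6/35
CG = −√(6/35) = -0.414039

−√(6/35) ≈ -0.414039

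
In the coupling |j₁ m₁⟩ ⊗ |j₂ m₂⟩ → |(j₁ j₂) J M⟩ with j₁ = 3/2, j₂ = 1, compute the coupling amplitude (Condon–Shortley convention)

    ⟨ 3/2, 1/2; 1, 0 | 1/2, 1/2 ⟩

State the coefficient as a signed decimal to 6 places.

-0.577350  (= −√(1/3))

triangle: 2!×1!×0!/4! = 2/24
(j±m)!: 2!×1!×1!×1!×1!×0! = 2
prefactor² = (2J+1)×Δ×N² = 1/3
  k=1: −1/(1!×1!×0!×0!×1!×0!) = -1
Σ = -1  ⇒  CG² = 1/3×(-1)² = 1/3
CG = −√(1/3) = -0.577350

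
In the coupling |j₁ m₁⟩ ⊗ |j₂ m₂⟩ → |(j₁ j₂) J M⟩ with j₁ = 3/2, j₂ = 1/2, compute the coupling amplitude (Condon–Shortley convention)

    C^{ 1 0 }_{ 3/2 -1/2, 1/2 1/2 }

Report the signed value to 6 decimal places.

triangle: 1!·2!·0!/4! = 2/24
(j±m)!: 1!·2!·1!·0!·1!·1! = 2
prefactor² = (2J+1)·Δ·N² = 1/2
  k=1: −1/(1!·0!·1!·0!·1!·0!) = -1
Σ = -1  ⇒  CG² = 1/2·(-1)² = 1/2
CG = −√(1/2) = -0.707107

-0.707107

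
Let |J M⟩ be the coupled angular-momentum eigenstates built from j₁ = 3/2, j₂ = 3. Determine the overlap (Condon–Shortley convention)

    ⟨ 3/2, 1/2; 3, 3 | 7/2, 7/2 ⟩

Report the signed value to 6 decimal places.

-0.816497

j₁+j₂−J=1  J+j₁−j₂=2  J−j₁+j₂=5  j₁+j₂+J+1=9
(j₁±m₁, j₂±m₂, J±M) = (2,1,6,0,7,0)
P² = 38400
sum k=1..1:
  [1] −1/240 = -1/240
S = -1/240
C² = P²·S² = 2/3 ; C = -0.816497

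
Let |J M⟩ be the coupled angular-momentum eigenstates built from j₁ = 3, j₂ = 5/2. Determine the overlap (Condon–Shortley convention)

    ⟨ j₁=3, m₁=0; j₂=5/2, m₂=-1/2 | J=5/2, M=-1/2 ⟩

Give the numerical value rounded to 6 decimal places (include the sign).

-0.276026  (= −√(8/105))

√[6·3!3!2!/9! · 3!3!2!3!2!3!] = √(216/35)
  +(−1)^0/∏(0,3,3,2,0,0)! = 1/72  (running 1/72)
  +(−1)^1/∏(1,2,2,1,1,1)! = -1/4  (running -17/72)
  +(−1)^2/∏(2,1,1,0,2,2)! = 1/8  (running -1/9)
⟨..|..⟩ = √(216/35)·(-1/9) = -0.276026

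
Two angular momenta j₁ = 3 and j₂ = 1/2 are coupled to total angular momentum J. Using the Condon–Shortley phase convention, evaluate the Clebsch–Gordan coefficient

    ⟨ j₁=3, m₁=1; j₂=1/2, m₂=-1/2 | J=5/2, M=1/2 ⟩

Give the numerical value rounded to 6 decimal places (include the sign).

+0.755929  (= +√(4/7))

j₁+j₂−J=1  J+j₁−j₂=5  J−j₁+j₂=0  j₁+j₂+J+1=7
(j₁±m₁, j₂±m₂, J±M) = (4,2,0,1,3,2)
P² = 576/7
sum k=0..0:
  [0] +1/12 = 1/12
S = 1/12
C² = P²·S² = 4/7 ; C = +0.755929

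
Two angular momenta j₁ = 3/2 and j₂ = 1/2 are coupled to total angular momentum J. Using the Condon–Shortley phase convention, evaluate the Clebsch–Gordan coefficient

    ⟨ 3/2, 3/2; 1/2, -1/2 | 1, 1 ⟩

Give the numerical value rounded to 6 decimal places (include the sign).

triangle: 1!×2!×0!/4! = 2/24
(j±m)!: 3!×0!×0!×1!×2!×0! = 12
prefactor² = (2J+1)×Δ×N² = 3
  k=0: +1/(0!×1!×0!×0!×2!×0!) = 1/2
Σ = 1/2  ⇒  CG² = 3×1/2² = 3/4
CG = +√(3/4) = +0.866025

+0.866025  (= +√(3/4))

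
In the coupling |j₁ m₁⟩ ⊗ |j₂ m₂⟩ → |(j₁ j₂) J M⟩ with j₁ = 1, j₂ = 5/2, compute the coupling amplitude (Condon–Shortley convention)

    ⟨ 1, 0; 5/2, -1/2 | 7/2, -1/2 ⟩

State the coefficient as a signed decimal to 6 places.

+√(4/7) = +0.755929

j₁+j₂−J=0  J+j₁−j₂=2  J−j₁+j₂=5  j₁+j₂+J+1=8
(j₁±m₁, j₂±m₂, J±M) = (1,1,2,3,3,4)
P² = 576/7
sum k=0..0:
  [0] +1/12 = 1/12
S = 1/12
C² = P²·S² = 4/7 ; C = +0.755929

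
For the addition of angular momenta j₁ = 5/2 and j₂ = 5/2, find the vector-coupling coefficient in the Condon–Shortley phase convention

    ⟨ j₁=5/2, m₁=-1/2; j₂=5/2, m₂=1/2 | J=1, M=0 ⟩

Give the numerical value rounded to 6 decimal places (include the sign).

+0.119523

j₁+j₂−J=4  J+j₁−j₂=1  J−j₁+j₂=1  j₁+j₂+J+1=7
(j₁±m₁, j₂±m₂, J±M) = (2,3,3,2,1,1)
P² = 72/35
sum k=2..3:
  [2] +1/4 = 1/4
  [3] −1/6 = -1/6
S = 1/12
C² = P²·S² = 1/70 ; C = +0.119523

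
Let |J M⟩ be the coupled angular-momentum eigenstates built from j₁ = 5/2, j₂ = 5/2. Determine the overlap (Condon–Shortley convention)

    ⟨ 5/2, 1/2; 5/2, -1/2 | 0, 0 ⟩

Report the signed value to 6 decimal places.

+0.408248

j₁+j₂−J=5  J+j₁−j₂=0  J−j₁+j₂=0  j₁+j₂+J+1=6
(j₁±m₁, j₂±m₂, J±M) = (3,2,2,3,0,0)
P² = 24
sum k=2..2:
  [2] +1/12 = 1/12
S = 1/12
C² = P²·S² = 1/6 ; C = +0.408248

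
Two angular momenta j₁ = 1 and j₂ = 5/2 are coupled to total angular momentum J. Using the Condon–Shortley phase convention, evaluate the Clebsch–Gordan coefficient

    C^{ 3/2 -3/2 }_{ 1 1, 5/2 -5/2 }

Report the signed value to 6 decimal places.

triangle: 2!·0!·3!/6! = 12/720
(j±m)!: 2!·0!·0!·5!·0!·3! = 1440
prefactor² = (2J+1)·Δ·N² = 96
  k=0: +1/(0!·2!·0!·0!·0!·3!) = 1/12
Σ = 1/12  ⇒  CG² = 96·1/12² = 2/3
CG = +√(2/3) = +0.816497

+√(2/3) = +0.816497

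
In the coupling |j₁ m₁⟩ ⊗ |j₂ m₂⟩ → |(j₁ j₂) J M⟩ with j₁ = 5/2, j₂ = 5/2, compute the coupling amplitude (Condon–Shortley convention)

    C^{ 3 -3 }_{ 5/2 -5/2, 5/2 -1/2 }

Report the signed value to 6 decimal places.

+0.527046

j₁+j₂−J=2  J+j₁−j₂=3  J−j₁+j₂=3  j₁+j₂+J+1=9
(j₁±m₁, j₂±m₂, J±M) = (0,5,2,3,0,6)
P² = 1440
sum k=2..2:
  [2] +1/72 = 1/72
S = 1/72
C² = P²·S² = 5/18 ; C = +0.527046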